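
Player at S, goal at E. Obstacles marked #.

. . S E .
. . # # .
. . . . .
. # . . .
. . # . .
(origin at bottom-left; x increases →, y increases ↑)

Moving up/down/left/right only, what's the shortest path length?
1
(one shortest path: (2, 4) → (3, 4))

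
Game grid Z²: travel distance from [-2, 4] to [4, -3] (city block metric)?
13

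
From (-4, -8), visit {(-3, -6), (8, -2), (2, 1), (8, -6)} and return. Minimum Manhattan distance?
42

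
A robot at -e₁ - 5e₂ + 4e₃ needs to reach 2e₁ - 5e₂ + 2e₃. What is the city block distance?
5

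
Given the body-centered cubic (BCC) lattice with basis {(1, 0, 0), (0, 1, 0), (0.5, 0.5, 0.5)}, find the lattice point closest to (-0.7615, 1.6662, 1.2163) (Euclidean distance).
(-0.5, 1.5, 1.5)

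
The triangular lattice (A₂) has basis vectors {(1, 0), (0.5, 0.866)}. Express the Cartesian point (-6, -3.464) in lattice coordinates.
-4b₁ - 4b₂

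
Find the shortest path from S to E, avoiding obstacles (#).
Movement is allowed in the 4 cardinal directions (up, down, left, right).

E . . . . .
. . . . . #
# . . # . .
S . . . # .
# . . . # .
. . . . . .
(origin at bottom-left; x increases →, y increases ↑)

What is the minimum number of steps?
5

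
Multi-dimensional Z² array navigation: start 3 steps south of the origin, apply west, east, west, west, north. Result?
(-2, -2)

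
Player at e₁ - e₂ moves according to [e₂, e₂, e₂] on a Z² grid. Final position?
(1, 2)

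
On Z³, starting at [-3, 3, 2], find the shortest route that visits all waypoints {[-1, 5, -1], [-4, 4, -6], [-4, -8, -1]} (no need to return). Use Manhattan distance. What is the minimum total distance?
33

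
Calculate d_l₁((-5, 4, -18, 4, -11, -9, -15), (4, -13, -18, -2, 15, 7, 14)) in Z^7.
103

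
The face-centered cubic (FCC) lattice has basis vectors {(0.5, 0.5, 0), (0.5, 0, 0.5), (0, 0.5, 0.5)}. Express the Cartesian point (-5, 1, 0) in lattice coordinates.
-4b₁ - 6b₂ + 6b₃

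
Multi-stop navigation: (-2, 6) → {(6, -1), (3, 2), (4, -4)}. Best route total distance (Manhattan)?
20
(one optimal route: (-2, 6) → (3, 2) → (6, -1) → (4, -4))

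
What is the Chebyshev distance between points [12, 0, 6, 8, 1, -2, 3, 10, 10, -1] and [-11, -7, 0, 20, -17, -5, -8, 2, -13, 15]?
23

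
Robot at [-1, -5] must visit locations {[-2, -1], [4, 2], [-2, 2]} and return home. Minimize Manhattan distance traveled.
26
(one optimal route: (-1, -5) → (-2, -1) → (-2, 2) → (4, 2) → (-1, -5))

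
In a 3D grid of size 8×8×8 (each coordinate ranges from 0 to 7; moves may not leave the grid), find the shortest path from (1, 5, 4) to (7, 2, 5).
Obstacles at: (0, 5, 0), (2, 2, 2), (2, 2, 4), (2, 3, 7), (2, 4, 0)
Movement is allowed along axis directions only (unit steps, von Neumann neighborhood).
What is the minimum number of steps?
10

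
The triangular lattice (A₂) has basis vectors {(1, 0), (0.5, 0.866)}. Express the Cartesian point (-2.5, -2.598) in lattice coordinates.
-b₁ - 3b₂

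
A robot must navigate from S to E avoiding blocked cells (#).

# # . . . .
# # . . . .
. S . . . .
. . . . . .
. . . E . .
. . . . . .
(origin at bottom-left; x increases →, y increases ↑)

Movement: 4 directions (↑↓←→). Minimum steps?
4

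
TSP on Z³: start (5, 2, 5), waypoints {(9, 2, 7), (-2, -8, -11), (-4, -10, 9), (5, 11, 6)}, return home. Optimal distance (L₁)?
108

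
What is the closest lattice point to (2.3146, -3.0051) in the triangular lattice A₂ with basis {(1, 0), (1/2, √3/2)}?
(2.5, -2.598)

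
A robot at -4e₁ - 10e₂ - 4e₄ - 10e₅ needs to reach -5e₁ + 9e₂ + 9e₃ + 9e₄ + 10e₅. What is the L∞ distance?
20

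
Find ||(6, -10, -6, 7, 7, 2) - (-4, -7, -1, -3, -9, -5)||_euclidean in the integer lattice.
23.2164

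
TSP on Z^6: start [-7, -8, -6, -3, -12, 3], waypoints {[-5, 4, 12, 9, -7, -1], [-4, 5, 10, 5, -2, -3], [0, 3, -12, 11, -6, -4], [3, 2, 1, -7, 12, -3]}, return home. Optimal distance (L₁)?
208
(one optimal route: (-7, -8, -6, -3, -12, 3) → (0, 3, -12, 11, -6, -4) → (-5, 4, 12, 9, -7, -1) → (-4, 5, 10, 5, -2, -3) → (3, 2, 1, -7, 12, -3) → (-7, -8, -6, -3, -12, 3))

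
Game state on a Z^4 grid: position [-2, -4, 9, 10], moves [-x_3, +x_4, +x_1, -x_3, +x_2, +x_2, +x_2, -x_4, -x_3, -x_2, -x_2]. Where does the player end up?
(-1, -3, 6, 10)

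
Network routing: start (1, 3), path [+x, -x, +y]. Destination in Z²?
(1, 4)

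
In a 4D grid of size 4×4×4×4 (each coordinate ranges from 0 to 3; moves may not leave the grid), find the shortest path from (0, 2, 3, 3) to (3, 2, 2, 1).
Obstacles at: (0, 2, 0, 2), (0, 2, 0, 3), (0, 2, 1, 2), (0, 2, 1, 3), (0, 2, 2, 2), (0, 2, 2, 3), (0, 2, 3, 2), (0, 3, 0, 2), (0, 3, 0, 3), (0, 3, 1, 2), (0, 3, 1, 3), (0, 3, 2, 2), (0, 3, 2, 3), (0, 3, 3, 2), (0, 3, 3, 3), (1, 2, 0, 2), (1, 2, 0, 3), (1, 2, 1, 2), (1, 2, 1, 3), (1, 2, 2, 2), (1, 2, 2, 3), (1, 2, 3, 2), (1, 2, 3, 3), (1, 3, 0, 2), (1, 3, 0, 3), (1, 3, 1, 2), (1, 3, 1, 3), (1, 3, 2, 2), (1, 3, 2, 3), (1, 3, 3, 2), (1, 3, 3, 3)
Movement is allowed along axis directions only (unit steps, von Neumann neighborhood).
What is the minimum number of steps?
8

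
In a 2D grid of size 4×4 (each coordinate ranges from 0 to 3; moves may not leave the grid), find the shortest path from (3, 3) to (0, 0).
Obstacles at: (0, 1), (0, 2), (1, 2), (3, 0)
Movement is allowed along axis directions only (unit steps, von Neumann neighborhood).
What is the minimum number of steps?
6
(one shortest path: (3, 3) → (2, 3) → (2, 2) → (2, 1) → (1, 1) → (1, 0) → (0, 0))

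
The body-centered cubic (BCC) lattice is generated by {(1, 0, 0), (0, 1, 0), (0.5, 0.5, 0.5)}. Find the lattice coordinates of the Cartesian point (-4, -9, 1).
-5b₁ - 10b₂ + 2b₃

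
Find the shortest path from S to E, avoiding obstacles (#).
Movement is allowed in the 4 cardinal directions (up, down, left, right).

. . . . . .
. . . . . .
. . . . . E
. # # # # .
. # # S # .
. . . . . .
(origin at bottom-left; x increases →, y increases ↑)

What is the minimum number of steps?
6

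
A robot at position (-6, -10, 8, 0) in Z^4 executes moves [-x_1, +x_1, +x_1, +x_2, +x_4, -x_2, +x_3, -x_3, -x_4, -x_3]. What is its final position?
(-5, -10, 7, 0)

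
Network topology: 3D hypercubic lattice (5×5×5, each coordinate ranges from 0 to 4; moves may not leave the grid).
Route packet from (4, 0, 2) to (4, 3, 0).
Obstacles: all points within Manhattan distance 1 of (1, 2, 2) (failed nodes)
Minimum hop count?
5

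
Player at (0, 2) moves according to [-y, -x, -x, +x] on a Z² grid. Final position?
(-1, 1)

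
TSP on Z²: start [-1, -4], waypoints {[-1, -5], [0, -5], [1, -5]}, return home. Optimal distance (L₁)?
6
(one optimal route: (-1, -4) → (-1, -5) → (0, -5) → (1, -5) → (-1, -4))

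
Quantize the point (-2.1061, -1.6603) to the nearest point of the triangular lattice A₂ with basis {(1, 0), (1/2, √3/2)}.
(-2, -1.732)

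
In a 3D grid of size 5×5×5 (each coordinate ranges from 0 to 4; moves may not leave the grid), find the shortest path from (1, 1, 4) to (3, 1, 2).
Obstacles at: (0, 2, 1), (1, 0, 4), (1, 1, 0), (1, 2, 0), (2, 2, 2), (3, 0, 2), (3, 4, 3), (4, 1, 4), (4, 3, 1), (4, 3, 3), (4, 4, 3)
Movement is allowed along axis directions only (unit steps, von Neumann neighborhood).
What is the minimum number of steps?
4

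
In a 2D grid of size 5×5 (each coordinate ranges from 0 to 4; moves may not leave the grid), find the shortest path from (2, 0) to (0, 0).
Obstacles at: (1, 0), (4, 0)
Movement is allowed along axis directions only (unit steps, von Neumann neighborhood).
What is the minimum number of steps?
4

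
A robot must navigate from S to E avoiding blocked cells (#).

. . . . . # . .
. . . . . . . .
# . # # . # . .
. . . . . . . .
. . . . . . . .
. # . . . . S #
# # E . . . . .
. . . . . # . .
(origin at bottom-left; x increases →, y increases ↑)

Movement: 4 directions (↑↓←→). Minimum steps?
5
(one shortest path: (6, 2) → (5, 2) → (4, 2) → (3, 2) → (2, 2) → (2, 1))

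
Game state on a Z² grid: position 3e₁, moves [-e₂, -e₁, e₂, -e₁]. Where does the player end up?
(1, 0)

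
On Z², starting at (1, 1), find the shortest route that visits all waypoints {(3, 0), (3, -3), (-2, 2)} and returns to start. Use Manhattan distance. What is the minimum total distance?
20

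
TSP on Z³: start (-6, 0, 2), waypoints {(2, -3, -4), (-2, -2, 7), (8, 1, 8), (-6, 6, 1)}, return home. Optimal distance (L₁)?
76
(one optimal route: (-6, 0, 2) → (-2, -2, 7) → (8, 1, 8) → (2, -3, -4) → (-6, 6, 1) → (-6, 0, 2))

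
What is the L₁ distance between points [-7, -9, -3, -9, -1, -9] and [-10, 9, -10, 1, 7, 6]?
61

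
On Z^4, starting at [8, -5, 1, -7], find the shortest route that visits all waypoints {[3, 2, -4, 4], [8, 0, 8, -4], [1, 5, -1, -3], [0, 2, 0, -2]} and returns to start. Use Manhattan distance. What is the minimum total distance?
84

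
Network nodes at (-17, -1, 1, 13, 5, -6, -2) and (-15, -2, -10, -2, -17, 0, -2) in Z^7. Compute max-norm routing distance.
22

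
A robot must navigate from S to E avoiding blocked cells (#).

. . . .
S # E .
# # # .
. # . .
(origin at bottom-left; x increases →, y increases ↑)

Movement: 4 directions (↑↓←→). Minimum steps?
4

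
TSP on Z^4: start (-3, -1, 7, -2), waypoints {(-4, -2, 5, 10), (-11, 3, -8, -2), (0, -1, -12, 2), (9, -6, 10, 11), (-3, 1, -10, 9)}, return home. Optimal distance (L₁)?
140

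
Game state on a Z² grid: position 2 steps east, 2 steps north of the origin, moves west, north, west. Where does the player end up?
(0, 3)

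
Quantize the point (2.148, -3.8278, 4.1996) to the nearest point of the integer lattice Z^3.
(2, -4, 4)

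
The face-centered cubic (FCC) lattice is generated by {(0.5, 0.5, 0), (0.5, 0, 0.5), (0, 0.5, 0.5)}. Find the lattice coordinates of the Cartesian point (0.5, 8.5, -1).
10b₁ - 9b₂ + 7b₃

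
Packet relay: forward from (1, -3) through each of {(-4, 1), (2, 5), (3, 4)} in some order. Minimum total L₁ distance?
21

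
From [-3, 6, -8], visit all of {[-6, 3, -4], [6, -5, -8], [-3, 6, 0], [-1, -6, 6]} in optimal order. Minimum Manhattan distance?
62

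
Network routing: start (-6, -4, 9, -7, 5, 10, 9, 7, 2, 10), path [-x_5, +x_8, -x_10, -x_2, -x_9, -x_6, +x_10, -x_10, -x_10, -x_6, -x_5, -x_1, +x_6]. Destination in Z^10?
(-7, -5, 9, -7, 3, 9, 9, 8, 1, 8)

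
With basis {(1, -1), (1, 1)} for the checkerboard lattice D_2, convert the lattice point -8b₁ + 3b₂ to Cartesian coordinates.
(-5, 11)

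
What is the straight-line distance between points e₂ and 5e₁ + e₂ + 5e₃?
7.07107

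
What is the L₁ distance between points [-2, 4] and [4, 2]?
8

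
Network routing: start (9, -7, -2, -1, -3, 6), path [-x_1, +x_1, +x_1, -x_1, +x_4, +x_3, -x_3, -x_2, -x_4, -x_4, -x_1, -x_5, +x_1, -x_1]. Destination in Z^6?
(8, -8, -2, -2, -4, 6)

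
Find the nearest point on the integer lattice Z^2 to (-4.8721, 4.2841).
(-5, 4)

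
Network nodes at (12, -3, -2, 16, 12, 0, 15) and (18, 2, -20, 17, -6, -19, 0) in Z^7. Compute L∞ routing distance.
19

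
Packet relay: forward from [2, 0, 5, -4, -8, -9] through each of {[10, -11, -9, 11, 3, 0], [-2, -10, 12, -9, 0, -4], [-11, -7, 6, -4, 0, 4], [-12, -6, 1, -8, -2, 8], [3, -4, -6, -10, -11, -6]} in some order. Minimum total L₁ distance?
186
(one optimal route: (2, 0, 5, -4, -8, -9) → (3, -4, -6, -10, -11, -6) → (-12, -6, 1, -8, -2, 8) → (-11, -7, 6, -4, 0, 4) → (-2, -10, 12, -9, 0, -4) → (10, -11, -9, 11, 3, 0))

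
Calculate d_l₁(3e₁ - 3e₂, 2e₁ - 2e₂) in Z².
2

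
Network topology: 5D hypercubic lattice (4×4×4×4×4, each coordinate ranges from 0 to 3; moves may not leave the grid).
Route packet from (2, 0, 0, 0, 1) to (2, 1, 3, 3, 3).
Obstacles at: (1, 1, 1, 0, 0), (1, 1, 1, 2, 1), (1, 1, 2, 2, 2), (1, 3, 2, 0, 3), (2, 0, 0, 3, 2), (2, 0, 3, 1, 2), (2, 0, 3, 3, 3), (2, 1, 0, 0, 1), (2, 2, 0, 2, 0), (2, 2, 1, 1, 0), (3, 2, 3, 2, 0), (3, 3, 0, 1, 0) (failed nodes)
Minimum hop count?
9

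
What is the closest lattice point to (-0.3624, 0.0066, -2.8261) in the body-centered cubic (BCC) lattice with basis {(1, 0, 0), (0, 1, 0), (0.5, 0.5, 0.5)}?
(0, 0, -3)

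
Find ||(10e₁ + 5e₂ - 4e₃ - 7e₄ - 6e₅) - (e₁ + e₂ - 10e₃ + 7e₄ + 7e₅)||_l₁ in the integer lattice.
46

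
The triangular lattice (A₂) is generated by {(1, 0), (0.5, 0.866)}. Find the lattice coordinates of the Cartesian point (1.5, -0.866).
2b₁ - b₂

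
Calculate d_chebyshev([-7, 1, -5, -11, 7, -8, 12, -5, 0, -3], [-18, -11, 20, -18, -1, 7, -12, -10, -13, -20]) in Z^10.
25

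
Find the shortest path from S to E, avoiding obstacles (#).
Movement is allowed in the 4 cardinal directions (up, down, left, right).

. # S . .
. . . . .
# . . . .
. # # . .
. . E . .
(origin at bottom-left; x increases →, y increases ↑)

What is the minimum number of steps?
6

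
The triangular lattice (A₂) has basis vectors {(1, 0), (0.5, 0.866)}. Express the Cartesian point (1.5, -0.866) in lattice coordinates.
2b₁ - b₂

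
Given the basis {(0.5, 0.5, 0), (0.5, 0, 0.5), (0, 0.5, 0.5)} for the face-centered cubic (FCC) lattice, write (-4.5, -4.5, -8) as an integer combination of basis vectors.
-b₁ - 8b₂ - 8b₃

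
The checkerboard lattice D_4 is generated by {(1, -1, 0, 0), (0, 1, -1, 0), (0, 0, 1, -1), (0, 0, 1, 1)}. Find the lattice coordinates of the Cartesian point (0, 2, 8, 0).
2b₂ + 5b₃ + 5b₄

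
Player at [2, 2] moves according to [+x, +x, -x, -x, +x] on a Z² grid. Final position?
(3, 2)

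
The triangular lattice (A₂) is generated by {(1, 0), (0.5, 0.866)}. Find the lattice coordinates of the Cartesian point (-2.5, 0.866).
-3b₁ + b₂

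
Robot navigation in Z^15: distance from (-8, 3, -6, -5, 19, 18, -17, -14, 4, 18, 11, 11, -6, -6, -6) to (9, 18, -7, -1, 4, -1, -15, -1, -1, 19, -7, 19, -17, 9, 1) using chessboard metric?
19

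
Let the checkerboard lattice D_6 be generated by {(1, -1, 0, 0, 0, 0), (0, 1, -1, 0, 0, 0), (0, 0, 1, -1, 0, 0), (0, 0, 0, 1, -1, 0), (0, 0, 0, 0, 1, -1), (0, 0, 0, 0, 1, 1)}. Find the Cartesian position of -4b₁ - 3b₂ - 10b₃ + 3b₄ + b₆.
(-4, 1, -7, 13, -2, 1)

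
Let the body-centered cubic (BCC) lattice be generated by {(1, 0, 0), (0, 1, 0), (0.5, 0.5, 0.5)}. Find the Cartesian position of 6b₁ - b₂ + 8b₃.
(10, 3, 4)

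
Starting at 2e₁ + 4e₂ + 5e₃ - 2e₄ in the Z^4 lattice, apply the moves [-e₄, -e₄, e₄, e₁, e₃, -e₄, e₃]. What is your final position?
(3, 4, 7, -4)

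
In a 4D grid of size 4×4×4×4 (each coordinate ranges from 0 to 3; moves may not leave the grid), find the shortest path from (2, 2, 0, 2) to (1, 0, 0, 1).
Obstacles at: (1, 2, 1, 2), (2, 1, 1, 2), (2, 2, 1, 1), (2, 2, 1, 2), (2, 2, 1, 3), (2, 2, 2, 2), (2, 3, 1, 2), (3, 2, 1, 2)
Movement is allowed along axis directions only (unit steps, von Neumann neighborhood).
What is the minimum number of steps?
4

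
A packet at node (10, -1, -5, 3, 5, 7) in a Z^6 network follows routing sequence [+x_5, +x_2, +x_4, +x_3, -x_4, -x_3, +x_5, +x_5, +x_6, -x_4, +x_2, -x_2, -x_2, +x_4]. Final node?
(10, -1, -5, 3, 8, 8)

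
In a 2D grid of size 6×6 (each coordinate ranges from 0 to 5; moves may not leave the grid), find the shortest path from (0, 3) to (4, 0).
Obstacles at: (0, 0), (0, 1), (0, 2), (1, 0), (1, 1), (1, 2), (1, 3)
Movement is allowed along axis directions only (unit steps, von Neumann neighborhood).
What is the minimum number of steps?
9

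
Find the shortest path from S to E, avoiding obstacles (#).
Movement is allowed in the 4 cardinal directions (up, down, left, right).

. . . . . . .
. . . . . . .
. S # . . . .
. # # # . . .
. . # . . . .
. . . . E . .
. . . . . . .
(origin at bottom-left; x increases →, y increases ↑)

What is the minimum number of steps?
8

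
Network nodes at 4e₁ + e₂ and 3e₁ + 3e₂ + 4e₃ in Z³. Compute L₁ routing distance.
7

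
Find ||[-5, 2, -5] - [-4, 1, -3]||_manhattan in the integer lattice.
4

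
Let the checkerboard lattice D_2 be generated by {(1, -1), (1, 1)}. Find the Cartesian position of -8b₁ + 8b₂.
(0, 16)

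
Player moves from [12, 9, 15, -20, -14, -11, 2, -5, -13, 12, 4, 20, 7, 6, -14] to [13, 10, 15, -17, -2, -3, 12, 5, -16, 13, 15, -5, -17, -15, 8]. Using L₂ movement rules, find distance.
51.7301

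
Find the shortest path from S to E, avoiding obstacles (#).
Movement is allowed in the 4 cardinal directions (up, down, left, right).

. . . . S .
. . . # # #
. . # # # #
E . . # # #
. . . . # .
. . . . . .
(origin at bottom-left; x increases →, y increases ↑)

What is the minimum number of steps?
7
(one shortest path: (4, 5) → (3, 5) → (2, 5) → (1, 5) → (0, 5) → (0, 4) → (0, 3) → (0, 2))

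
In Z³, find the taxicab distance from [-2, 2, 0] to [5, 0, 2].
11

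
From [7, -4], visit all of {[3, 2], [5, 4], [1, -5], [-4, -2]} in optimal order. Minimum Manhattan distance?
30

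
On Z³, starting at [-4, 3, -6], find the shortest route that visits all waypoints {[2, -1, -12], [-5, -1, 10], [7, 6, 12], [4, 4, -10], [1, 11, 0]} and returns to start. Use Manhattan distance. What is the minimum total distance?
110
(one optimal route: (-4, 3, -6) → (2, -1, -12) → (4, 4, -10) → (1, 11, 0) → (7, 6, 12) → (-5, -1, 10) → (-4, 3, -6))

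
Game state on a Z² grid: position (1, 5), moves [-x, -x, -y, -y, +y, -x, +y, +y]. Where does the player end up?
(-2, 6)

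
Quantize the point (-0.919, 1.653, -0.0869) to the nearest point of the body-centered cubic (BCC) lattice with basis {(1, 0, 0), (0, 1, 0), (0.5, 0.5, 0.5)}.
(-1, 2, 0)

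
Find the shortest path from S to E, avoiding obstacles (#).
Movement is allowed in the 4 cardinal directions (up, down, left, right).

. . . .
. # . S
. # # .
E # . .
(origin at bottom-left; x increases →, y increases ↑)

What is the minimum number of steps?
7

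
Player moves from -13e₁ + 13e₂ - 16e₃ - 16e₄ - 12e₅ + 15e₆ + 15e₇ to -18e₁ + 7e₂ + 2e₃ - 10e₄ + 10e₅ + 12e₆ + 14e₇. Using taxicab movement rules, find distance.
61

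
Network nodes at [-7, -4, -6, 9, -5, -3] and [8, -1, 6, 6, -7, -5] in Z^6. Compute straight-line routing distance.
19.8746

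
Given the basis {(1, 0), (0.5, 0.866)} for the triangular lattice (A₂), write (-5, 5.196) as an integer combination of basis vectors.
-8b₁ + 6b₂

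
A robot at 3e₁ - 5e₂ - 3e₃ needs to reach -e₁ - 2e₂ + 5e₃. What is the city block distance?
15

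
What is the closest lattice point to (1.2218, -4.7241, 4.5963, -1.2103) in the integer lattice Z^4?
(1, -5, 5, -1)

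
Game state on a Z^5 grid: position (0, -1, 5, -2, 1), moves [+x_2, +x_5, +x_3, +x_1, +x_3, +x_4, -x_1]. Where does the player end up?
(0, 0, 7, -1, 2)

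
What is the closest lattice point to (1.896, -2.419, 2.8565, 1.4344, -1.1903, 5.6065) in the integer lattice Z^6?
(2, -2, 3, 1, -1, 6)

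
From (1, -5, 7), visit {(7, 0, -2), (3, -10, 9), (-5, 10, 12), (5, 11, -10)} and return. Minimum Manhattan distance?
114
(one optimal route: (1, -5, 7) → (7, 0, -2) → (5, 11, -10) → (-5, 10, 12) → (3, -10, 9) → (1, -5, 7))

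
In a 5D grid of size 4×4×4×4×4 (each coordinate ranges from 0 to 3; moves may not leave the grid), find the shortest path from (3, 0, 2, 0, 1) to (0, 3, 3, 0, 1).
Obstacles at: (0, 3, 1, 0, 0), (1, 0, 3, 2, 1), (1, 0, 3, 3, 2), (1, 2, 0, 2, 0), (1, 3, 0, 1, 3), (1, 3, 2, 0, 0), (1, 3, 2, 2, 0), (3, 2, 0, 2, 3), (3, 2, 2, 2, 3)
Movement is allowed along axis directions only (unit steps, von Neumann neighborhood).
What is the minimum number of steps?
7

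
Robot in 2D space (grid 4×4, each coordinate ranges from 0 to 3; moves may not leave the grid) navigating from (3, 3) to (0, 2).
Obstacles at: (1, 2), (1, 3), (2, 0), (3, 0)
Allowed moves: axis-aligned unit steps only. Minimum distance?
6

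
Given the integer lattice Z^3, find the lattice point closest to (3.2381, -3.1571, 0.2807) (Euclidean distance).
(3, -3, 0)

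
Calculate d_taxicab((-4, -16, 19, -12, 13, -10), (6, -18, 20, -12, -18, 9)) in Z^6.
63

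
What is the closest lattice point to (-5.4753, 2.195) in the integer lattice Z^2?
(-5, 2)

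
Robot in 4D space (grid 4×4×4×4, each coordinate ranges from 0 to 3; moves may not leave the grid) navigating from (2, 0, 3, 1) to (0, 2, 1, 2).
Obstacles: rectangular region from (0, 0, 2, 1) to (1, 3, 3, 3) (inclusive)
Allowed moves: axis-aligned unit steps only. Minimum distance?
7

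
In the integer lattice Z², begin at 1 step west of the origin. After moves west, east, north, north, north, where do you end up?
(-1, 3)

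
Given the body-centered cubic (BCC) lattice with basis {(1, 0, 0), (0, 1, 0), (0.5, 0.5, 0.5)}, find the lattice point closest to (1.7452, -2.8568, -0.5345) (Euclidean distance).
(1.5, -2.5, -0.5)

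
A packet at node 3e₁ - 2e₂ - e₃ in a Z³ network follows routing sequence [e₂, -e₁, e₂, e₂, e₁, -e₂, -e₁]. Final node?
(2, 0, -1)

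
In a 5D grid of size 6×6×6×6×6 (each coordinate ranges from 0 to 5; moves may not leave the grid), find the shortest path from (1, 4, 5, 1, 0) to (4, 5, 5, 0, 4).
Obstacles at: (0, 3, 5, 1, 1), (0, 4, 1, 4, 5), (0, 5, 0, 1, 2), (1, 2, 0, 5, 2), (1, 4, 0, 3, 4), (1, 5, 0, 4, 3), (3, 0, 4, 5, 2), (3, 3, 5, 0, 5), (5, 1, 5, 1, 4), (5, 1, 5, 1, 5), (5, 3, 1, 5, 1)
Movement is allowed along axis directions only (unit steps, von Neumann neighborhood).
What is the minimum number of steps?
9
(one shortest path: (1, 4, 5, 1, 0) → (2, 4, 5, 1, 0) → (3, 4, 5, 1, 0) → (4, 4, 5, 1, 0) → (4, 5, 5, 1, 0) → (4, 5, 5, 0, 0) → (4, 5, 5, 0, 1) → (4, 5, 5, 0, 2) → (4, 5, 5, 0, 3) → (4, 5, 5, 0, 4))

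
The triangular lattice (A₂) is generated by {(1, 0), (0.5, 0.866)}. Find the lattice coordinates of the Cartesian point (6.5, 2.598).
5b₁ + 3b₂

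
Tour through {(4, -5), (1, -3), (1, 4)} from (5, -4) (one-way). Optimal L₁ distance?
14
(one optimal route: (5, -4) → (4, -5) → (1, -3) → (1, 4))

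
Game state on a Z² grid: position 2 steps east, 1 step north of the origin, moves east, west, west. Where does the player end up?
(1, 1)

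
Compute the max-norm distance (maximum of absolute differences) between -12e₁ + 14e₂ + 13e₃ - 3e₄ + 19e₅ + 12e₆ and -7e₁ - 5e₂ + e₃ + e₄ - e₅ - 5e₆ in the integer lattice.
20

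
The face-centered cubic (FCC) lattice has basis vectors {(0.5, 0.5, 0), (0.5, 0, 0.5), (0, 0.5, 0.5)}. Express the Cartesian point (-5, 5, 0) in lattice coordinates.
-10b₂ + 10b₃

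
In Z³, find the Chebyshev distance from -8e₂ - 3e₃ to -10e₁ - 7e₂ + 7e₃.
10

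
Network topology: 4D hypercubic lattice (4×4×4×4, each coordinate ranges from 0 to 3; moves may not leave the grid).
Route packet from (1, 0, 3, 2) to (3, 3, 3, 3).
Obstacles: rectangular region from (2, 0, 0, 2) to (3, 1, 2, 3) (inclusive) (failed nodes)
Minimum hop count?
6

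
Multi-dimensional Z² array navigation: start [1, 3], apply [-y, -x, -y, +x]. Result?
(1, 1)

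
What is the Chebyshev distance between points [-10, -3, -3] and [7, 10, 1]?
17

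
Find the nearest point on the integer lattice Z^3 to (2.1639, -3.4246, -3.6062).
(2, -3, -4)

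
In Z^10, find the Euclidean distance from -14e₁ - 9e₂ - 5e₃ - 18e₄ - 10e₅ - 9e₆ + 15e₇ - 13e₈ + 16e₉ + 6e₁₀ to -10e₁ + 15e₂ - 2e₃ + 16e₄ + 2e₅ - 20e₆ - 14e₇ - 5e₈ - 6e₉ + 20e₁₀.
60.0583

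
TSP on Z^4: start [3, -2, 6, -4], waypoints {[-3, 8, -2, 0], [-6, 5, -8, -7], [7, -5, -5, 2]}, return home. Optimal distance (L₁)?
104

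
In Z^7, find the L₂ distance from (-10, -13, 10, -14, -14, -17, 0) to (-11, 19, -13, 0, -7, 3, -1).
46.9042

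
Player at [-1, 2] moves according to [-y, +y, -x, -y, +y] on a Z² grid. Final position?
(-2, 2)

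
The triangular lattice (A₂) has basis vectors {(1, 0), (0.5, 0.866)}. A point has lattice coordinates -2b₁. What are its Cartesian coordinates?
(-2, 0)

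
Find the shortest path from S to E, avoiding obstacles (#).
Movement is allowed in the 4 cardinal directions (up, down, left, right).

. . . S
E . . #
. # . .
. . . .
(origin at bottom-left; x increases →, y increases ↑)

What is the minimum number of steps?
4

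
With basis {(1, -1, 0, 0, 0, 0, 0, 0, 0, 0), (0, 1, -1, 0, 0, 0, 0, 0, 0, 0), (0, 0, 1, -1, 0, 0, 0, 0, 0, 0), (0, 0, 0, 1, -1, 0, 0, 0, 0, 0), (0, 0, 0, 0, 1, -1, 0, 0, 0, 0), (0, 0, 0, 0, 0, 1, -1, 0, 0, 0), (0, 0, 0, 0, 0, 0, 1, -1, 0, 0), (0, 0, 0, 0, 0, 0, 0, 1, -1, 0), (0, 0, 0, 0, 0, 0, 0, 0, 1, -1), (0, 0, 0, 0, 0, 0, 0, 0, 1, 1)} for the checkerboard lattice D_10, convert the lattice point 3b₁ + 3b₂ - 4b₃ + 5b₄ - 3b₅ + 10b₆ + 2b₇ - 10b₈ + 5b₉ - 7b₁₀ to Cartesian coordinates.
(3, 0, -7, 9, -8, 13, -8, -12, 8, -12)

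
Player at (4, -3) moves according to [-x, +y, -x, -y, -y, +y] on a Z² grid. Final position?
(2, -3)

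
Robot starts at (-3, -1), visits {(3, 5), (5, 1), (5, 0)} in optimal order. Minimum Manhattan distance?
16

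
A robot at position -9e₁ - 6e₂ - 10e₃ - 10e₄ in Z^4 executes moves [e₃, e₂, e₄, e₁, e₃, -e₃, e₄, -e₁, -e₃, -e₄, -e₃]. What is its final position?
(-9, -5, -11, -9)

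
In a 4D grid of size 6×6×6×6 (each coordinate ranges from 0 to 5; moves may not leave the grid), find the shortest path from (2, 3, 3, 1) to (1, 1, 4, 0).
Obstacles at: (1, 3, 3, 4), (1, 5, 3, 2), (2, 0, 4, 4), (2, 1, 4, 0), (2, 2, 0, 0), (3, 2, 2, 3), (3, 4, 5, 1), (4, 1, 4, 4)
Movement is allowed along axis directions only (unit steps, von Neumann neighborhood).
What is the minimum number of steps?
5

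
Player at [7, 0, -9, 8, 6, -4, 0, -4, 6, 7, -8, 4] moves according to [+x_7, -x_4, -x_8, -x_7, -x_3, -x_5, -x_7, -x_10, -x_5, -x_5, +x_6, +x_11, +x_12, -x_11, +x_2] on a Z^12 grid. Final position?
(7, 1, -10, 7, 3, -3, -1, -5, 6, 6, -8, 5)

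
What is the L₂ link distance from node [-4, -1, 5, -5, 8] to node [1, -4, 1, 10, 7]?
16.6132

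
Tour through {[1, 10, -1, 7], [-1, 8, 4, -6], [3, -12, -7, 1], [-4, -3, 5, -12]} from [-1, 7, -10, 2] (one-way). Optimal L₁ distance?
103
(one optimal route: (-1, 7, -10, 2) → (1, 10, -1, 7) → (-1, 8, 4, -6) → (-4, -3, 5, -12) → (3, -12, -7, 1))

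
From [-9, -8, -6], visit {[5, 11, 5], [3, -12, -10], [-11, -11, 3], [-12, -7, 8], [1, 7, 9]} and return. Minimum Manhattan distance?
124
(one optimal route: (-9, -8, -6) → (3, -12, -10) → (5, 11, 5) → (1, 7, 9) → (-12, -7, 8) → (-11, -11, 3) → (-9, -8, -6))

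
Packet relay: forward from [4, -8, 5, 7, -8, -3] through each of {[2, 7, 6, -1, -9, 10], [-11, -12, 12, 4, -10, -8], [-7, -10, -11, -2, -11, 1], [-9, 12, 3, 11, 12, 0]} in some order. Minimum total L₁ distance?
198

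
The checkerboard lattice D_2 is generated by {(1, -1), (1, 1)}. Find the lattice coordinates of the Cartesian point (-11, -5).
-3b₁ - 8b₂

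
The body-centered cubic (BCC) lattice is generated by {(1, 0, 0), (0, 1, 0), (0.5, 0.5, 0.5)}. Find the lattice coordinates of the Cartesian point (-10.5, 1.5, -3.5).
-7b₁ + 5b₂ - 7b₃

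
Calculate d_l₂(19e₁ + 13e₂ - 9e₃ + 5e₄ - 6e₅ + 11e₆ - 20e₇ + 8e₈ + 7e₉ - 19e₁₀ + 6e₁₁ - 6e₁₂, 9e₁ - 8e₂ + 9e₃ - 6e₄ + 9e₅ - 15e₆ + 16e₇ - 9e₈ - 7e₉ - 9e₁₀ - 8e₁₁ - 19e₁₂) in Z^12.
64.2884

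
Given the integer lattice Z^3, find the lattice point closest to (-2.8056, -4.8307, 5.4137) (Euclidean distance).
(-3, -5, 5)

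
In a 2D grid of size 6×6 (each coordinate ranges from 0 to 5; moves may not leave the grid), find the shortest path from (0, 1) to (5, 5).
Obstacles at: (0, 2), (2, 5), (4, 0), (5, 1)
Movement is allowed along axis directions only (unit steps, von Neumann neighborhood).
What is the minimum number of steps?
9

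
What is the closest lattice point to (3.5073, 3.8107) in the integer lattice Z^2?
(4, 4)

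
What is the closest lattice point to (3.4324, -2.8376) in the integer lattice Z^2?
(3, -3)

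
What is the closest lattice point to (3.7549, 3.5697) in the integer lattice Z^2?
(4, 4)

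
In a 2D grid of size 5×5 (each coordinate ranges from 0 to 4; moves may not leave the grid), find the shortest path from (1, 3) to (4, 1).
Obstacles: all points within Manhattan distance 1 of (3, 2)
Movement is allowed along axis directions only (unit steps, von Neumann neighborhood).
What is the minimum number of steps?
7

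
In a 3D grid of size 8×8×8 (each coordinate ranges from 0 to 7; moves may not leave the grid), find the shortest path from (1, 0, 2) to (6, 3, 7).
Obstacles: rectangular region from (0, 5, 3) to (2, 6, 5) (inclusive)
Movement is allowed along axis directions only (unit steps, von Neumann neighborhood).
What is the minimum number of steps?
13
(one shortest path: (1, 0, 2) → (2, 0, 2) → (3, 0, 2) → (4, 0, 2) → (5, 0, 2) → (6, 0, 2) → (6, 1, 2) → (6, 2, 2) → (6, 3, 2) → (6, 3, 3) → (6, 3, 4) → (6, 3, 5) → (6, 3, 6) → (6, 3, 7))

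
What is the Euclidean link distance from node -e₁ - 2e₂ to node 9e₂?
11.0454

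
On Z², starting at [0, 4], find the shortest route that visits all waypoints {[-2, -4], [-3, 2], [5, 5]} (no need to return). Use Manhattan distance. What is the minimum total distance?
24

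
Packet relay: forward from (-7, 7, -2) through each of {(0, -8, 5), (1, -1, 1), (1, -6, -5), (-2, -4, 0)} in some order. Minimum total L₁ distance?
49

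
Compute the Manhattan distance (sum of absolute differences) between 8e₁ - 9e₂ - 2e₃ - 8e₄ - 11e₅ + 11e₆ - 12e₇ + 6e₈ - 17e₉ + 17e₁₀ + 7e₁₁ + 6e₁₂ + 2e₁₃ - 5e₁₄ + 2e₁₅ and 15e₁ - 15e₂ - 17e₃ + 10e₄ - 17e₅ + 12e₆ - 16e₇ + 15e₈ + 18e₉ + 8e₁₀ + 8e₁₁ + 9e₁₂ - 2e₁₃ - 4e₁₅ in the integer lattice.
129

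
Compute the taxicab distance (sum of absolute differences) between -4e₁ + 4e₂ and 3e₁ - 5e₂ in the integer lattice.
16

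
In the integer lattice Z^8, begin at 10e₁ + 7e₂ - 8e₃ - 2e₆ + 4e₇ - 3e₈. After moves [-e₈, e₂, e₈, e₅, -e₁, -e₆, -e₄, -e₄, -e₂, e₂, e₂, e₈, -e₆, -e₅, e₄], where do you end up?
(9, 9, -8, -1, 0, -4, 4, -2)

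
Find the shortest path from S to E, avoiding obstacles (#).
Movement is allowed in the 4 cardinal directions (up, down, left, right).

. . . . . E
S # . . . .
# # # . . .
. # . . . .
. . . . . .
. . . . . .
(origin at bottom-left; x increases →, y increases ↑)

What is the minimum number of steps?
6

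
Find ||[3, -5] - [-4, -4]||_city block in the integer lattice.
8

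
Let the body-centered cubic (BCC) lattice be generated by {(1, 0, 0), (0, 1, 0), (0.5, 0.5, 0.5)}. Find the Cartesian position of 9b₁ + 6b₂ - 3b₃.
(7.5, 4.5, -1.5)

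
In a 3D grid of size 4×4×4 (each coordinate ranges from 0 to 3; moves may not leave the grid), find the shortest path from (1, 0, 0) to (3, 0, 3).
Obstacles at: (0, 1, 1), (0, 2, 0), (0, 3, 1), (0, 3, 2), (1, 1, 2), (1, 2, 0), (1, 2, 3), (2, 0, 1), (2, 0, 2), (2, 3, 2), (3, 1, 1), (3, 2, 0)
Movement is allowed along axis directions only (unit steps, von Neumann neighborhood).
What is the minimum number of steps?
5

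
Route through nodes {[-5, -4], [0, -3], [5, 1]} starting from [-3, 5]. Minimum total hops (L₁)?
26
(one optimal route: (-3, 5) → (-5, -4) → (0, -3) → (5, 1))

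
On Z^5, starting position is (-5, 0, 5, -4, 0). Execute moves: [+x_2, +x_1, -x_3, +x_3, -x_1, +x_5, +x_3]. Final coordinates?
(-5, 1, 6, -4, 1)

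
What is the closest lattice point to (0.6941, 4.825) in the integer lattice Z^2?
(1, 5)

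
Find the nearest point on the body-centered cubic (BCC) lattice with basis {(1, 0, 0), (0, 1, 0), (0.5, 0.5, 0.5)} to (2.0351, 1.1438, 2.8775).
(2, 1, 3)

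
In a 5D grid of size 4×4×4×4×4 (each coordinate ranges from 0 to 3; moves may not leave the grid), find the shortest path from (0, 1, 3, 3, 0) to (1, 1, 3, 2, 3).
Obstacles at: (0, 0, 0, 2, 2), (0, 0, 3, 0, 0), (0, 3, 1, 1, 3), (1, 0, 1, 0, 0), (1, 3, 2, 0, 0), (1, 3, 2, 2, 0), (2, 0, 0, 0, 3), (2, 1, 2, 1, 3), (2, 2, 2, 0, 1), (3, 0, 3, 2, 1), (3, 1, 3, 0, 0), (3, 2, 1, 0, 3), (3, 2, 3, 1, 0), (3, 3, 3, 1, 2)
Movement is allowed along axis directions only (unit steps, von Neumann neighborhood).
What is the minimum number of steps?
5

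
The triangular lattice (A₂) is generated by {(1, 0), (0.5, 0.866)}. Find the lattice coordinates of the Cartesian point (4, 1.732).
3b₁ + 2b₂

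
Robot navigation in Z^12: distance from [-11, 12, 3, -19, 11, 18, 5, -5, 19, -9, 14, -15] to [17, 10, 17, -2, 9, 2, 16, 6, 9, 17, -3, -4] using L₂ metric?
54.4151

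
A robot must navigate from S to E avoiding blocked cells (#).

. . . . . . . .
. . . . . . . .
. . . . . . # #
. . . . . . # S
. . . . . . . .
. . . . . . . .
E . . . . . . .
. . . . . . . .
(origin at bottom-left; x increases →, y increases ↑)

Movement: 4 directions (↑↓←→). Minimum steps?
10
(one shortest path: (7, 4) → (7, 3) → (6, 3) → (5, 3) → (4, 3) → (3, 3) → (2, 3) → (1, 3) → (0, 3) → (0, 2) → (0, 1))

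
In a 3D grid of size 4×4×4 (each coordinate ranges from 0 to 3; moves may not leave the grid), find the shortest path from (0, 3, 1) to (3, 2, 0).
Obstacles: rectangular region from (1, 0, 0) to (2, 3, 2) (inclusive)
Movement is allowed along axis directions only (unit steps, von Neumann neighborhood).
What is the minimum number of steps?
9
(one shortest path: (0, 3, 1) → (0, 2, 1) → (0, 2, 2) → (0, 2, 3) → (1, 2, 3) → (2, 2, 3) → (3, 2, 3) → (3, 2, 2) → (3, 2, 1) → (3, 2, 0))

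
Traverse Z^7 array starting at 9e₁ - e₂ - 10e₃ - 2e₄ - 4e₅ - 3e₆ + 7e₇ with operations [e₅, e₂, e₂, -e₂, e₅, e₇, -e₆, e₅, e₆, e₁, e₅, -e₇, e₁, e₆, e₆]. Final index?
(11, 0, -10, -2, 0, -1, 7)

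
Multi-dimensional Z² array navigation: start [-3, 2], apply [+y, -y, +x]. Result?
(-2, 2)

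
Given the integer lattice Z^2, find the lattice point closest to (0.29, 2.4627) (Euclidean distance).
(0, 2)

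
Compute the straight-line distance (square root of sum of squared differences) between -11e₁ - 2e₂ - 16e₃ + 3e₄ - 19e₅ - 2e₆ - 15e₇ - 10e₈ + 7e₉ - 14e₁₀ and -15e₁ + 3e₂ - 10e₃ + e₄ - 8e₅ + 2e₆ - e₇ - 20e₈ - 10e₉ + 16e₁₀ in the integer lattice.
41.2674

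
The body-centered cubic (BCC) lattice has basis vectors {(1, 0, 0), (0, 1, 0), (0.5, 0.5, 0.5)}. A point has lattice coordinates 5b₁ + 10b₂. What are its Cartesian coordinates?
(5, 10, 0)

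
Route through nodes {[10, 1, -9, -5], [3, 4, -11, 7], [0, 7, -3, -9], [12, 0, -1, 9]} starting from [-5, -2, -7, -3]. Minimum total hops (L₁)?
99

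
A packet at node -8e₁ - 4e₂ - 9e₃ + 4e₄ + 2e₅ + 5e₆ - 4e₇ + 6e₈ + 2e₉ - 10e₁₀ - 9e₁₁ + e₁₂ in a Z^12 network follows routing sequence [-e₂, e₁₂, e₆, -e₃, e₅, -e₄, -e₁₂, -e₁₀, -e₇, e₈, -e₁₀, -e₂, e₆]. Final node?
(-8, -6, -10, 3, 3, 7, -5, 7, 2, -12, -9, 1)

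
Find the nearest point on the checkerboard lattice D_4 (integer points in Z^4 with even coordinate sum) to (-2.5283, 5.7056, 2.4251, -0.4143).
(-2, 6, 2, 0)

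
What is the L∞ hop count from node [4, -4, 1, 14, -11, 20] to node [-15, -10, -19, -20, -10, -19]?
39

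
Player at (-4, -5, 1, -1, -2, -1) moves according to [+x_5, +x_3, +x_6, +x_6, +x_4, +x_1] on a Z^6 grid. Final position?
(-3, -5, 2, 0, -1, 1)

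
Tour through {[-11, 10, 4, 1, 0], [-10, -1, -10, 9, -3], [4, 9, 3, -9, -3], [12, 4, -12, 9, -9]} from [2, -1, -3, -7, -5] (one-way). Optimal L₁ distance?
124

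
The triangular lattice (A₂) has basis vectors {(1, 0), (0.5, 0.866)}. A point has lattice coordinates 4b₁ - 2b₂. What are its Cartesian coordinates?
(3, -1.732)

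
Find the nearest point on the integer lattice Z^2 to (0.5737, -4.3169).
(1, -4)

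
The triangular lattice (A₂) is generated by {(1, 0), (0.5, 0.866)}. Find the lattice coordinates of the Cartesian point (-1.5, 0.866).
-2b₁ + b₂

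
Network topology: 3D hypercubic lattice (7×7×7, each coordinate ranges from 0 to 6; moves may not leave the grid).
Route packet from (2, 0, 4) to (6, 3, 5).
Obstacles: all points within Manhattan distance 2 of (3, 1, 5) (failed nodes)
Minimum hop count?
10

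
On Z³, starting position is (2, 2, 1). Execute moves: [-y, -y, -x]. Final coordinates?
(1, 0, 1)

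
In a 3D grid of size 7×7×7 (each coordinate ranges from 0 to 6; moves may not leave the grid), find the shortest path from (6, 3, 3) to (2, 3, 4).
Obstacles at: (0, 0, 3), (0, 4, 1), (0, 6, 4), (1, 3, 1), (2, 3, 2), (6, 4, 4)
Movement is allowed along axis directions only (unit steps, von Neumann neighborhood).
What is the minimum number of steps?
5
(one shortest path: (6, 3, 3) → (5, 3, 3) → (4, 3, 3) → (3, 3, 3) → (2, 3, 3) → (2, 3, 4))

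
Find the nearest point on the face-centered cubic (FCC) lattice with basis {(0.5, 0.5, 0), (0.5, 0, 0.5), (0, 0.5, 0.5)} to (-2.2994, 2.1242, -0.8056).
(-2, 2, -1)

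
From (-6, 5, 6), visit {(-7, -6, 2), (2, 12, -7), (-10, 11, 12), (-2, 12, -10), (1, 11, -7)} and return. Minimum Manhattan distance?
106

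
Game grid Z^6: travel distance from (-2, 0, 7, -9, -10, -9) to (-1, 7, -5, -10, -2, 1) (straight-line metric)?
18.9473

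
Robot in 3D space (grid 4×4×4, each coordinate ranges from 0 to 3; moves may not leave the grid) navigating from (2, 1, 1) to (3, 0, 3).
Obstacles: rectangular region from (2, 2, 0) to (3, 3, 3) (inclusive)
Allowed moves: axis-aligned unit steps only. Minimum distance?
4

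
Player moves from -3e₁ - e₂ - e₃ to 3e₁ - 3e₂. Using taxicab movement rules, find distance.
9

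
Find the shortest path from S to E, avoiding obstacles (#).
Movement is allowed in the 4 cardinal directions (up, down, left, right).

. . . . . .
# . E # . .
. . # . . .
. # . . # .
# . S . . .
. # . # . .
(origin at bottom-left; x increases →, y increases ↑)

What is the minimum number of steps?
9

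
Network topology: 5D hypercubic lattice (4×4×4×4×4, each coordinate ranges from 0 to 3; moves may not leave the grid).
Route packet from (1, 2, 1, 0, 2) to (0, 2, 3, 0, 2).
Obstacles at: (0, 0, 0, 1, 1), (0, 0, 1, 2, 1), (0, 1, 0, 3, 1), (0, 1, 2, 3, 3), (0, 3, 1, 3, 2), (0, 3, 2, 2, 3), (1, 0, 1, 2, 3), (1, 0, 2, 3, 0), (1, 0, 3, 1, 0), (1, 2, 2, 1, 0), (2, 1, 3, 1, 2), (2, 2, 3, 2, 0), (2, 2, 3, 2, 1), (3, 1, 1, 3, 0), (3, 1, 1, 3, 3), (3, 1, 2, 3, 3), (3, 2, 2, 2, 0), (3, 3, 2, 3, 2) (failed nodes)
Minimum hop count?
3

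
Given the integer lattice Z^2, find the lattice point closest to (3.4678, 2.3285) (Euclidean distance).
(3, 2)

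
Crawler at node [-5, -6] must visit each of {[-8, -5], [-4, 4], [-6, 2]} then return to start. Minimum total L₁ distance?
28
(one optimal route: (-5, -6) → (-8, -5) → (-6, 2) → (-4, 4) → (-5, -6))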